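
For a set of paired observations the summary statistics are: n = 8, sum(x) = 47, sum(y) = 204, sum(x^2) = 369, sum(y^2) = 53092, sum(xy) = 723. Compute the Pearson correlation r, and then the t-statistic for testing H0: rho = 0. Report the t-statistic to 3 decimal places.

S_xy = nΣxy − ΣxΣy = 8·723 − 47·204 = 5784 − 9588 = -3804
S_xx = nΣx² − (Σx)² = 8·369 − 47² = 2952 − 2209 = 743
S_yy = nΣy² − (Σy)² = 8·53092 − 204² = 424736 − 41616 = 383120
r = S_xy / √(S_xx·S_yy) = -3804 / √(743·383120) = -3804 / √284658160 = -3804 / 16871.8156 = -0.2255
t = r·√(n−2)/√(1−r²) = -0.2255·√6 / √(1−0.050850) = -0.552360 / 0.974243 = -0.567

-0.567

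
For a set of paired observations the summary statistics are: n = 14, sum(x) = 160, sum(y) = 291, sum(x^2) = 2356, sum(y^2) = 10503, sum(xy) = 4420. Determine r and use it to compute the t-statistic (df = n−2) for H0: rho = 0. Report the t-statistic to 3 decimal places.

S_xy = nΣxy − ΣxΣy = 14·4420 − 160·291 = 61880 − 46560 = 15320
S_xx = nΣx² − (Σx)² = 14·2356 − 160² = 32984 − 25600 = 7384
S_yy = nΣy² − (Σy)² = 14·10503 − 291² = 147042 − 84681 = 62361
r = S_xy / √(S_xx·S_yy) = 15320 / √(7384·62361) = 15320 / √460473624 = 15320 / 21458.6492 = 0.7139
t = r·√(n−2)/√(1−r²) = 0.7139·√12 / √(1−0.509653) = 2.473022 / 0.700248 = 3.532

3.532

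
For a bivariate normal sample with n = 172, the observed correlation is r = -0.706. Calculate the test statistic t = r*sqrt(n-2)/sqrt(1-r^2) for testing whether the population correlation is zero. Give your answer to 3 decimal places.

-12.998

t = r·√(n−2) / √(1−r²) with r = -0.706, n = 172
  = -0.706·√170 / √(1 − 0.498436)
  = -0.706·13.038405 / 0.708212
  = -9.205114 / 0.708212 = -12.998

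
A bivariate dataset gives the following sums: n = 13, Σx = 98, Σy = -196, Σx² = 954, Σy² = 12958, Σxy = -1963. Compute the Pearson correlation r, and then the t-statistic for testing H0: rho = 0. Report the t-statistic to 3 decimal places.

Numerator: nΣxy − (Σx)(Σy) = 13·(-1963) − (98)(-196) = -6311
Denominator: √[(nΣx²−(Σx)²)(nΣy²−(Σy)²)]
  nΣx²−(Σx)² = 13·954 − 9604 = 2798;  nΣy²−(Σy)² = 13·12958 − 38416 = 130038
  √(2798·130038) = √363846324 = 19074.7562
r = -6311 / 19074.7562 = -0.3309
t = r·√(n−2)/√(1−r²) = -0.3309·√11 / √(1−0.109495) = -1.097471 / 0.943666 = -1.163

-1.163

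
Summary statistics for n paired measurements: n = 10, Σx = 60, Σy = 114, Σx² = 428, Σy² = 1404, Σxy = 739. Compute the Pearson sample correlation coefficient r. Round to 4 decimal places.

Numerator: nΣxy − (Σx)(Σy) = 10·739 − (60)(114) = 550
Denominator: √[(nΣx²−(Σx)²)(nΣy²−(Σy)²)]
  nΣx²−(Σx)² = 10·428 − 3600 = 680;  nΣy²−(Σy)² = 10·1404 − 12996 = 1044
  √(680·1044) = √709920 = 842.5675
r = 550 / 842.5675 = 0.6528

0.6528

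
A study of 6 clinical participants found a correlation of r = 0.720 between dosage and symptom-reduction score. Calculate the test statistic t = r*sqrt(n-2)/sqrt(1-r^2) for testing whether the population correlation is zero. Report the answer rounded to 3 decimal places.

2.075

1 − r² = 1 − 0.518400 = 0.481600;  √(1−r²) = 0.693974
√(n−2) = √4 = 2.000000
t = r·√(n−2)/√(1−r²) = 0.720 · 2.000000 / 0.693974 = 2.075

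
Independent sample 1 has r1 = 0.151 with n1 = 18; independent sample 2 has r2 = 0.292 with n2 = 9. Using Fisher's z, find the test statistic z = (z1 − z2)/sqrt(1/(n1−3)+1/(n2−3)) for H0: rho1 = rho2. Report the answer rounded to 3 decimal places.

-0.308

z1 = atanh(0.151) = 0.152164,  z2 = atanh(0.292) = 0.300751
SE = √(1/(n1−3) + 1/(n2−3)) = √(1/15 + 1/6) = √(0.0666667 + 0.1666667) = √0.2333334 = 0.483046
z = (z1 − z2)/SE = (0.152164 − 0.300751) / 0.483046 = -0.148587 / 0.483046 = -0.308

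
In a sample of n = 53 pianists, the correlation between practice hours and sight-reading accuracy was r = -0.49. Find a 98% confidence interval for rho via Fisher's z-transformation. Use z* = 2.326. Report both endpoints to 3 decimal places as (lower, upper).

Fisher z: z_r = atanh(r) = ½·ln((1+(-0.49))/(1−(-0.49))) = -0.536060
SE(z) = 1/√(n−3) = 1/√50 = 0.141421
98% ⇒ z* = 2.326; margin = 2.326·0.141421 = 0.328945
CI on z-scale: (-0.865005, -0.207115)
Back-transform: tanh(-0.865005) = -0.698827, tanh(-0.207115) = -0.204203

(-0.699, -0.204)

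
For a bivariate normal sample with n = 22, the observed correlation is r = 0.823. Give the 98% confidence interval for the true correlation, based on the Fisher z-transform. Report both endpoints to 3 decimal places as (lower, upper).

z_r = atanh(0.823) = 1.166045;  SE = 1/√(n−3) = 1/√19 = 0.229416
z-limits: 1.166045 ± 2.326·0.229416 = 1.166045 ± 0.533622 = [0.632423, 1.699667]
ρ-limits: (tanh 0.632423, tanh 1.699667) = (0.560, 0.935)

(0.560, 0.935)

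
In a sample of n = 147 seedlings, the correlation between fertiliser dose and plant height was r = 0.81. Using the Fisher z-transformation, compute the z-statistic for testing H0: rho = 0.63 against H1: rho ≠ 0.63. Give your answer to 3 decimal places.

4.627

z_r = atanh(0.81) = 1.127029,  z_0 = atanh(0.63) = 0.741416
SE = 1/√(n−3) = 1/√144 = 0.083333
z = (z_r − z_0)/SE = (1.127029 − 0.741416) / 0.083333 = 0.385613 / 0.083333 = 4.627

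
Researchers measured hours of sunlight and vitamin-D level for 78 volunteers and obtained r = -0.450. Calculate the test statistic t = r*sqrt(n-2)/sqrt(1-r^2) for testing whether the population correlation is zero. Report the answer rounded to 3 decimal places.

t = r·√(n−2) / √(1−r²) with r = -0.450, n = 78
  = -0.450·√76 / √(1 − 0.202500)
  = -0.450·8.717798 / 0.893029
  = -3.923009 / 0.893029 = -4.393

-4.393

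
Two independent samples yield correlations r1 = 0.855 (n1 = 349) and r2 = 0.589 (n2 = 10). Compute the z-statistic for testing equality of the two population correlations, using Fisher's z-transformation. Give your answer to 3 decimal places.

1.567

z1 = atanh(0.855) = 1.274453,  z2 = atanh(0.589) = 0.676133
SE = √(1/(n1−3) + 1/(n2−3)) = √(1/346 + 1/7) = √(0.0028902 + 0.1428571) = √0.1457473 = 0.381769
z = (z1 − z2)/SE = (1.274453 − 0.676133) / 0.381769 = 0.598320 / 0.381769 = 1.567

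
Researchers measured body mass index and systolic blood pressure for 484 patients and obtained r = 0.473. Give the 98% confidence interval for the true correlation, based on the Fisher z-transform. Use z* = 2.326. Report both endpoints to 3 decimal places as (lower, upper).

(0.387, 0.551)

Fisher z: z_r = atanh(r) = ½·ln((1+0.473)/(1−0.473)) = 0.513928
SE(z) = 1/√(n−3) = 1/√481 = 0.045596
98% ⇒ z* = 2.326; margin = 2.326·0.045596 = 0.106056
CI on z-scale: (0.407872, 0.619984)
Back-transform: tanh(0.407872) = 0.386664, tanh(0.619984) = 0.551117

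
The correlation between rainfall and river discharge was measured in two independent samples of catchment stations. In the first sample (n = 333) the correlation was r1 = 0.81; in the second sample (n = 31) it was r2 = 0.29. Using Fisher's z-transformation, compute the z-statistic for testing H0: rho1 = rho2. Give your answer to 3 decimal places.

Fisher z-transforms: z1 = atanh(0.81) = 1.127029, z2 = atanh(0.29) = 0.298566; difference d = 0.828463
Var(d) = 1/330 + 1/28 = 0.0030303 + 0.0357143 = 0.0387446
z = d/√Var(d) = 0.828463 / √0.0387446 = 0.828463 / 0.196836 = 4.209

4.209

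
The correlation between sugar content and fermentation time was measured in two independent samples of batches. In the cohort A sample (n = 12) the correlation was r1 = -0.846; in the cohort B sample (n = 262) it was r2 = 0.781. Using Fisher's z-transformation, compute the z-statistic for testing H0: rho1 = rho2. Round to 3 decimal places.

Fisher z-transforms: z1 = atanh(-0.846) = -1.241912, z2 = atanh(0.781) = 1.047929; difference d = -2.289841
Var(d) = 1/9 + 1/259 = 0.1111111 + 0.0038610 = 0.1149721
z = d/√Var(d) = -2.289841 / √0.1149721 = -2.289841 / 0.339075 = -6.753

-6.753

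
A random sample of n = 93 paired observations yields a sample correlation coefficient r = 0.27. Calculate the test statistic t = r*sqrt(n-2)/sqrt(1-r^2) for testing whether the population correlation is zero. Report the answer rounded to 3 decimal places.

2.675

t = r·√(n−2) / √(1−r²) with r = 0.27, n = 93
  = 0.27·√91 / √(1 − 0.0729)
  = 0.27·9.539392 / 0.962860
  = 2.575636 / 0.962860 = 2.675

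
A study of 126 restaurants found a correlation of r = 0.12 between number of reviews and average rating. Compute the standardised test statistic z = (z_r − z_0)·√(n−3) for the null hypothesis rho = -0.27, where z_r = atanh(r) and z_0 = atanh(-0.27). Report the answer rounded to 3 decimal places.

z_r = atanh(0.12) = 0.120581,  z_0 = atanh(-0.27) = -0.276864
SE = 1/√(n−3) = 1/√123 = 0.090167
z = (z_r − z_0)/SE = (0.120581 − (-0.276864)) / 0.090167 = 0.397445 / 0.090167 = 4.408

4.408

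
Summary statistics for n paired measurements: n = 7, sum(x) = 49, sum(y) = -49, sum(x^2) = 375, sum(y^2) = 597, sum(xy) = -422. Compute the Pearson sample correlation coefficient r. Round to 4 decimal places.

S_xy = nΣxy − ΣxΣy = 7·(-422) − 49·(-49) = -2954 − (-2401) = -553
S_xx = nΣx² − (Σx)² = 7·375 − 49² = 2625 − 2401 = 224
S_yy = nΣy² − (Σy)² = 7·597 − (-49)² = 4179 − 2401 = 1778
r = S_xy / √(S_xx·S_yy) = -553 / √(224·1778) = -553 / √398272 = -553 / 631.0879 = -0.8763

-0.8763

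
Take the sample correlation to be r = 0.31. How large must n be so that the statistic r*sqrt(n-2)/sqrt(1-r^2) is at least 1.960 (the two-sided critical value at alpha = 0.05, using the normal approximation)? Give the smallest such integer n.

r√(n−2)/√(1−r²) ≥ 1.960  ⇔  n−2 ≥ (1.960)²·(1−r²)/r²
(1−r²)/r² = (1−0.0961)/0.0961 = 9.4058
n ≥ 2 + 3.8416·9.4058 = 2 + 36.1333 = 38.1333
⌈38.1333⌉ = 39

39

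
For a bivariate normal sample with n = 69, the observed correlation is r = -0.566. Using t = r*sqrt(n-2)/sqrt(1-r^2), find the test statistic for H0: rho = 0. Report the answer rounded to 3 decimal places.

-5.620

t = r·√(n−2) / √(1−r²) with r = -0.566, n = 69
  = -0.566·√67 / √(1 − 0.320356)
  = -0.566·8.185353 / 0.824405
  = -4.632910 / 0.824405 = -5.620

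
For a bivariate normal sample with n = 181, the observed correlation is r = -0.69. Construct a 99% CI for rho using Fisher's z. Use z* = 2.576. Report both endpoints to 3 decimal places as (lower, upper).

Fisher z: z_r = atanh(r) = ½·ln((1+(-0.69))/(1−(-0.69))) = -0.847956
SE(z) = 1/√(n−3) = 1/√178 = 0.074953
99% ⇒ z* = 2.576; margin = 2.576·0.074953 = 0.193079
CI on z-scale: (-1.041035, -0.654877)
Back-transform: tanh(-1.041035) = -0.778296, tanh(-0.654877) = -0.574944

(-0.778, -0.575)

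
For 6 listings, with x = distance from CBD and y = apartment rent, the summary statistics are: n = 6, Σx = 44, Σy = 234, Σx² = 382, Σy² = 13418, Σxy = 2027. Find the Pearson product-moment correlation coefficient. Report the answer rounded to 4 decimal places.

0.6163

Numerator: nΣxy − (Σx)(Σy) = 6·2027 − (44)(234) = 1866
Denominator: √[(nΣx²−(Σx)²)(nΣy²−(Σy)²)]
  nΣx²−(Σx)² = 6·382 − 1936 = 356;  nΣy²−(Σy)² = 6·13418 − 54756 = 25752
  √(356·25752) = √9167712 = 3027.8230
r = 1866 / 3027.8230 = 0.6163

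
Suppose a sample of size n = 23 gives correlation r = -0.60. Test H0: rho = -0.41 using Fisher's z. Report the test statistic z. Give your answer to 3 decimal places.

Fisher z: atanh(-0.60) = -0.693147, atanh(-0.41) = -0.435611
z = (z_r − z_0)·√(n−3) = (-0.693147 − (-0.435611))·√20 = -0.257536 · 4.472136 = -1.152

-1.152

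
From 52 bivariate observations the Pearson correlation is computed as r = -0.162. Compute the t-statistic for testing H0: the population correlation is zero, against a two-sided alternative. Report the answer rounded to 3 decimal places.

-1.161

1 − r² = 1 − 0.026244 = 0.973756;  √(1−r²) = 0.986791
√(n−2) = √50 = 7.071068
t = r·√(n−2)/√(1−r²) = -0.162 · 7.071068 / 0.986791 = -1.161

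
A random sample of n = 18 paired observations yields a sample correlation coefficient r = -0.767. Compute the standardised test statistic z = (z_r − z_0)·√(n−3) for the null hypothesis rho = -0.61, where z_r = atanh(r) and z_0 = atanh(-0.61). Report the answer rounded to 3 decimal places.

-1.178

Fisher z: atanh(-0.767) = -1.013000, atanh(-0.61) = -0.708921
z = (z_r − z_0)·√(n−3) = (-1.013000 − (-0.708921))·√15 = -0.304079 · 3.872983 = -1.178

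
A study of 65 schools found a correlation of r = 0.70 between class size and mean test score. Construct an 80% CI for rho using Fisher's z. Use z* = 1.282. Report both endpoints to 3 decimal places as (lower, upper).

(0.607, 0.774)

z_r = atanh(0.70) = 0.867301;  SE = 1/√(n−3) = 1/√62 = 0.127000
z-limits: 0.867301 ± 1.282·0.127000 = 0.867301 ± 0.162814 = [0.704487, 1.030115]
ρ-limits: (tanh 0.704487, tanh 1.030115) = (0.607, 0.774)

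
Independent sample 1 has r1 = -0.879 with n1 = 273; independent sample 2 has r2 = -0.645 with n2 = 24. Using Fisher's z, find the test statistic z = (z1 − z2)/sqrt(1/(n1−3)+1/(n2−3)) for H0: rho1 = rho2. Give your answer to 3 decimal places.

z1 = atanh(-0.879) = -1.371352,  z2 = atanh(-0.645) = -0.766689
SE = √(1/(n1−3) + 1/(n2−3)) = √(1/270 + 1/21) = √(0.0037037 + 0.0476190) = √0.0513227 = 0.226545
z = (z1 − z2)/SE = (-1.371352 − (-0.766689)) / 0.226545 = -0.604663 / 0.226545 = -2.669

-2.669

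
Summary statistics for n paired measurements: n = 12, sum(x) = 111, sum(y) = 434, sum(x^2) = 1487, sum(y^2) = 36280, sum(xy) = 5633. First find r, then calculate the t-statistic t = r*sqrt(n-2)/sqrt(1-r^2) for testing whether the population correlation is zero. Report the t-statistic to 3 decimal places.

Numerator: nΣxy − (Σx)(Σy) = 12·5633 − (111)(434) = 19422
Denominator: √[(nΣx²−(Σx)²)(nΣy²−(Σy)²)]
  nΣx²−(Σx)² = 12·1487 − 12321 = 5523;  nΣy²−(Σy)² = 12·36280 − 188356 = 247004
  √(5523·247004) = √1364203092 = 36935.1200
r = 19422 / 36935.1200 = 0.5258
t = r·√(n−2)/√(1−r²) = 0.5258·√10 / √(1−0.276466) = 1.662726 / 0.850608 = 1.955

1.955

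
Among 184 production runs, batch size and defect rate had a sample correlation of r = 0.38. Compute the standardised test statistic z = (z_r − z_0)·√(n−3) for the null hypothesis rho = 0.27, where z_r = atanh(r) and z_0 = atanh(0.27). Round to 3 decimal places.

1.657

Fisher z: atanh(0.38) = 0.400060, atanh(0.27) = 0.276864
z = (z_r − z_0)·√(n−3) = (0.400060 − 0.276864)·√181 = 0.123196 · 13.453624 = 1.657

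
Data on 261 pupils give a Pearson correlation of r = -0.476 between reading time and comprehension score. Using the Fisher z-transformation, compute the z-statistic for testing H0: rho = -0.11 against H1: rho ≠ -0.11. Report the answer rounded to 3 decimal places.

-6.543

Fisher z: atanh(-0.476) = -0.517800, atanh(-0.11) = -0.110447
z = (z_r − z_0)·√(n−3) = (-0.517800 − (-0.110447))·√258 = -0.407353 · 16.062378 = -6.543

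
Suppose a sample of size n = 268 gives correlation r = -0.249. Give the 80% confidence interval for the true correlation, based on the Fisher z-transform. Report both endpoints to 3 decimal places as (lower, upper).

Fisher z: z_r = atanh(r) = ½·ln((1+(-0.249))/(1−(-0.249))) = -0.254346
SE(z) = 1/√(n−3) = 1/√265 = 0.061430
80% ⇒ z* = 1.282; margin = 1.282·0.061430 = 0.078753
CI on z-scale: (-0.333099, -0.175593)
Back-transform: tanh(-0.333099) = -0.321303, tanh(-0.175593) = -0.173810

(-0.321, -0.174)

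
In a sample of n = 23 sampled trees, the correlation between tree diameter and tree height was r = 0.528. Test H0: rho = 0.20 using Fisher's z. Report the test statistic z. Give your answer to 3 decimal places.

z_r = atanh(0.528) = 0.587368,  z_0 = atanh(0.20) = 0.202733
SE = 1/√(n−3) = 1/√20 = 0.223607
z = (z_r − z_0)/SE = (0.587368 − 0.202733) / 0.223607 = 0.384635 / 0.223607 = 1.720

1.720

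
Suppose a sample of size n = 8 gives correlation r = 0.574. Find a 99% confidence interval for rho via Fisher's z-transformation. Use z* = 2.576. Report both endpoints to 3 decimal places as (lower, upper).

z_r = atanh(0.574) = 0.653468;  SE = 1/√(n−3) = 1/√5 = 0.447214
z-limits: 0.653468 ± 2.576·0.447214 = 0.653468 ± 1.152023 = [-0.498555, 1.805491]
ρ-limits: (tanh -0.498555, tanh 1.805491) = (-0.461, 0.947)

(-0.461, 0.947)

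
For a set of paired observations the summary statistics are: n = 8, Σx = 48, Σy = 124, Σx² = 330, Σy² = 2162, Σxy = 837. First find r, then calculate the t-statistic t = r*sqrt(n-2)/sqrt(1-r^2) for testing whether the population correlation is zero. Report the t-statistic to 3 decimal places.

6.022

S_xy = nΣxy − ΣxΣy = 8·837 − 48·124 = 6696 − 5952 = 744
S_xx = nΣx² − (Σx)² = 8·330 − 48² = 2640 − 2304 = 336
S_yy = nΣy² − (Σy)² = 8·2162 − 124² = 17296 − 15376 = 1920
r = S_xy / √(S_xx·S_yy) = 744 / √(336·1920) = 744 / √645120 = 744 / 803.1936 = 0.9263
t = r·√(n−2)/√(1−r²) = 0.9263·√6 / √(1−0.858032) = 2.268962 / 0.376786 = 6.022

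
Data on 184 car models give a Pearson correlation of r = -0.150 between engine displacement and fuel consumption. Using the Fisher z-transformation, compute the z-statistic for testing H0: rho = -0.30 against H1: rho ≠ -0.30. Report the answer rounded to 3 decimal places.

2.131

Fisher z: atanh(-0.150) = -0.151140, atanh(-0.30) = -0.309520
z = (z_r − z_0)·√(n−3) = (-0.151140 − (-0.309520))·√181 = 0.158380 · 13.453624 = 2.131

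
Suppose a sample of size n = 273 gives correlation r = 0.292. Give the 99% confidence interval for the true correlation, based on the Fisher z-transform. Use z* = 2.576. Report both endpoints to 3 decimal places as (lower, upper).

(0.143, 0.428)

Fisher z: z_r = atanh(r) = ½·ln((1+0.292)/(1−0.292)) = 0.300751
SE(z) = 1/√(n−3) = 1/√270 = 0.060858
99% ⇒ z* = 2.576; margin = 2.576·0.060858 = 0.156770
CI on z-scale: (0.143981, 0.457521)
Back-transform: tanh(0.143981) = 0.142994, tanh(0.457521) = 0.428062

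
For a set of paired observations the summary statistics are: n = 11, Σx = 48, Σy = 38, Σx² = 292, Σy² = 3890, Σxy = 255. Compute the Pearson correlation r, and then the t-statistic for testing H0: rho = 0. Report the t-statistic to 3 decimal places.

0.487

S_xy = nΣxy − ΣxΣy = 11·255 − 48·38 = 2805 − 1824 = 981
S_xx = nΣx² − (Σx)² = 11·292 − 48² = 3212 − 2304 = 908
S_yy = nΣy² − (Σy)² = 11·3890 − 38² = 42790 − 1444 = 41346
r = S_xy / √(S_xx·S_yy) = 981 / √(908·41346) = 981 / √37542168 = 981 / 6127.1664 = 0.1601
t = r·√(n−2)/√(1−r²) = 0.1601·√9 / √(1−0.025632) = 0.480300 / 0.987101 = 0.487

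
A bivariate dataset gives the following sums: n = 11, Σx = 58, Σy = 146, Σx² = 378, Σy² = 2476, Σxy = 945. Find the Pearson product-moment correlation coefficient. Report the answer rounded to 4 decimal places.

0.8888

Numerator: nΣxy − (Σx)(Σy) = 11·945 − (58)(146) = 1927
Denominator: √[(nΣx²−(Σx)²)(nΣy²−(Σy)²)]
  nΣx²−(Σx)² = 11·378 − 3364 = 794;  nΣy²−(Σy)² = 11·2476 − 21316 = 5920
  √(794·5920) = √4700480 = 2168.0590
r = 1927 / 2168.0590 = 0.8888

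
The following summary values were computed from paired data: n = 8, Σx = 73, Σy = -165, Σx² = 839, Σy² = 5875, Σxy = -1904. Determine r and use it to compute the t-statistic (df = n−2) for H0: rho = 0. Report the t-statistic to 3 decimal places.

Numerator: nΣxy − (Σx)(Σy) = 8·(-1904) − (73)(-165) = -3187
Denominator: √[(nΣx²−(Σx)²)(nΣy²−(Σy)²)]
  nΣx²−(Σx)² = 8·839 − 5329 = 1383;  nΣy²−(Σy)² = 8·5875 − 27225 = 19775
  √(1383·19775) = √27348825 = 5229.6104
r = -3187 / 5229.6104 = -0.6094
t = r·√(n−2)/√(1−r²) = -0.6094·√6 / √(1−0.371368) = -1.492719 / 0.792863 = -1.883

-1.883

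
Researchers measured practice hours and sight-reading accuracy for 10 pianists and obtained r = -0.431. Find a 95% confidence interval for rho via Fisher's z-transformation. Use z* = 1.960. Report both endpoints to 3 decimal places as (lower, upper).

(-0.834, 0.273)

z_r = atanh(-0.431) = -0.461124;  SE = 1/√(n−3) = 1/√7 = 0.377964
z-limits: -0.461124 ± 1.960·0.377964 = -0.461124 ± 0.740809 = [-1.201933, 0.279685]
ρ-limits: (tanh -1.201933, tanh 0.279685) = (-0.834, 0.273)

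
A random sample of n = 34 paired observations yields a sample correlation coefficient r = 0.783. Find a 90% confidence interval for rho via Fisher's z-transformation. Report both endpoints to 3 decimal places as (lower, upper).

Fisher z: z_r = atanh(r) = ½·ln((1+0.783)/(1−0.783)) = 1.053078
SE(z) = 1/√(n−3) = 1/√31 = 0.179605
90% ⇒ z* = 1.645; margin = 1.645·0.179605 = 0.295450
CI on z-scale: (0.757628, 1.348528)
Back-transform: tanh(0.757628) = 0.639678, tanh(1.348528) = 0.873705

(0.640, 0.874)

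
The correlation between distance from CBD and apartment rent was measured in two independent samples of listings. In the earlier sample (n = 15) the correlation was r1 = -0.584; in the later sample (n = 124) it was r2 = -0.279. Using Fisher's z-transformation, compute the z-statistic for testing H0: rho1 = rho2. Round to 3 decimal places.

Fisher z-transforms: z1 = atanh(-0.584) = -0.668512, z2 = atanh(-0.279) = -0.286597; difference d = -0.381915
Var(d) = 1/12 + 1/121 = 0.0833333 + 0.0082645 = 0.0915978
z = d/√Var(d) = -0.381915 / √0.0915978 = -0.381915 / 0.302651 = -1.262

-1.262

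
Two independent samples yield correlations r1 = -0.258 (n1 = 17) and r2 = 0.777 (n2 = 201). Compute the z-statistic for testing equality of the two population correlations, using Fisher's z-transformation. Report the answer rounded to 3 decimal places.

Fisher z-transforms: z1 = atanh(-0.258) = -0.263965, z2 = atanh(0.777) = 1.037755; difference d = -1.301720
Var(d) = 1/14 + 1/198 = 0.0714286 + 0.0050505 = 0.0764791
z = d/√Var(d) = -1.301720 / √0.0764791 = -1.301720 / 0.276549 = -4.707

-4.707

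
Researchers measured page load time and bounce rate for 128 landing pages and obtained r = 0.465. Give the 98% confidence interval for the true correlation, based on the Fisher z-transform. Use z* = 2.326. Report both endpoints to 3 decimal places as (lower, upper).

Fisher z: z_r = atanh(r) = ½·ln((1+0.465)/(1−0.465)) = 0.503672
SE(z) = 1/√(n−3) = 1/√125 = 0.089443
98% ⇒ z* = 2.326; margin = 2.326·0.089443 = 0.208044
CI on z-scale: (0.295628, 0.711716)
Back-transform: tanh(0.295628) = 0.287307, tanh(0.711716) = 0.611752

(0.287, 0.612)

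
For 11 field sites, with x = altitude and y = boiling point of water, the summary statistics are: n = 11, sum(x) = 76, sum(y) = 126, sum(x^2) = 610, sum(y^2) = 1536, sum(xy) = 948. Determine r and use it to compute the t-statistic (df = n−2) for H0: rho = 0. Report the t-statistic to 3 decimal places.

5.367

Numerator: nΣxy − (Σx)(Σy) = 11·948 − (76)(126) = 852
Denominator: √[(nΣx²−(Σx)²)(nΣy²−(Σy)²)]
  nΣx²−(Σx)² = 11·610 − 5776 = 934;  nΣy²−(Σy)² = 11·1536 − 15876 = 1020
  √(934·1020) = √952680 = 976.0533
r = 852 / 976.0533 = 0.8729
t = r·√(n−2)/√(1−r²) = 0.8729·√9 / √(1−0.761954) = 2.618700 / 0.487900 = 5.367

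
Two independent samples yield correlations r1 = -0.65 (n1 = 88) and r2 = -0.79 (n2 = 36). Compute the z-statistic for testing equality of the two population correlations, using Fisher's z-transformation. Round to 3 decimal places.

1.444

Fisher z-transforms: z1 = atanh(-0.65) = -0.775299, z2 = atanh(-0.79) = -1.071432; difference d = 0.296133
Var(d) = 1/85 + 1/33 = 0.0117647 + 0.0303030 = 0.0420677
z = d/√Var(d) = 0.296133 / √0.0420677 = 0.296133 / 0.205104 = 1.444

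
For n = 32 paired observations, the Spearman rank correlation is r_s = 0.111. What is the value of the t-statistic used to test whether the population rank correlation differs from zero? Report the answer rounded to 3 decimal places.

0.612

t = r_s·√(n−2) / √(1−r_s²) with r_s = 0.111, n = 32
  = 0.111·√30 / √(1 − 0.012321)
  = 0.111·5.477226 / 0.993820
  = 0.607972 / 0.993820 = 0.612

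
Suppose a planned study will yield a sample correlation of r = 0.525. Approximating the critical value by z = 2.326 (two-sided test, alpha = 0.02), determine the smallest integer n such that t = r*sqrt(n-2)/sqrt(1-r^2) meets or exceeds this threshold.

r√(n−2)/√(1−r²) ≥ 2.326  ⇔  n−2 ≥ (2.326)²·(1−r²)/r²
(1−r²)/r² = (1−0.275625)/0.275625 = 2.6281
n ≥ 2 + 5.410276·2.6281 = 2 + 14.2187 = 16.2187
⌈16.2187⌉ = 17

17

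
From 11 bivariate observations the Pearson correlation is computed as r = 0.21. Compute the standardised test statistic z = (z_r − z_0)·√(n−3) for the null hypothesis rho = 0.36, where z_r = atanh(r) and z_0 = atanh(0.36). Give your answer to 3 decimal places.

-0.463

z_r = atanh(0.21) = 0.213171,  z_0 = atanh(0.36) = 0.376886
SE = 1/√(n−3) = 1/√8 = 0.353553
z = (z_r − z_0)/SE = (0.213171 − 0.376886) / 0.353553 = -0.163715 / 0.353553 = -0.463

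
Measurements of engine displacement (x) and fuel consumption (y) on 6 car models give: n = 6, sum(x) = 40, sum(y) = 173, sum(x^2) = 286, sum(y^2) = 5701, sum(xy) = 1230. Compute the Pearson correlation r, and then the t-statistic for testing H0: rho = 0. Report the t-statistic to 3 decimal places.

1.725

S_xy = nΣxy − ΣxΣy = 6·1230 − 40·173 = 7380 − 6920 = 460
S_xx = nΣx² − (Σx)² = 6·286 − 40² = 1716 − 1600 = 116
S_yy = nΣy² − (Σy)² = 6·5701 − 173² = 34206 − 29929 = 4277
r = S_xy / √(S_xx·S_yy) = 460 / √(116·4277) = 460 / √496132 = 460 / 704.3664 = 0.6531
t = r·√(n−2)/√(1−r²) = 0.6531·√4 / √(1−0.426540) = 1.306200 / 0.757271 = 1.725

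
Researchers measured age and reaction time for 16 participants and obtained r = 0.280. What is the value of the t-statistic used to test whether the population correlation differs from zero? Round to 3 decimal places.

1.091

1 − r² = 1 − 0.078400 = 0.921600;  √(1−r²) = 0.960000
√(n−2) = √14 = 3.741657
t = r·√(n−2)/√(1−r²) = 0.280 · 3.741657 / 0.960000 = 1.091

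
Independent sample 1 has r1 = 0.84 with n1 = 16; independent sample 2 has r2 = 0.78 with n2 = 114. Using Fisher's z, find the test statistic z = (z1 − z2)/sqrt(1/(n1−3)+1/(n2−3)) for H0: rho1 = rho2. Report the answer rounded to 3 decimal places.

0.600

z1 = atanh(0.84) = 1.221174,  z2 = atanh(0.78) = 1.045371
SE = √(1/(n1−3) + 1/(n2−3)) = √(1/13 + 1/111) = √(0.0769231 + 0.0090090) = √0.0859321 = 0.293142
z = (z1 − z2)/SE = (1.221174 − 1.045371) / 0.293142 = 0.175803 / 0.293142 = 0.600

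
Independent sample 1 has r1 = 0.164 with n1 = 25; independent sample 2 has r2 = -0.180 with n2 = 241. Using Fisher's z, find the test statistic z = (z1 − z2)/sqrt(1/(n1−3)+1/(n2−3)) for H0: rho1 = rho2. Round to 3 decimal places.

z1 = atanh(0.164) = 0.165495,  z2 = atanh(-0.180) = -0.181983
SE = √(1/(n1−3) + 1/(n2−3)) = √(1/22 + 1/238) = √(0.0454545 + 0.0042017) = √0.0496562 = 0.222837
z = (z1 − z2)/SE = (0.165495 − (-0.181983)) / 0.222837 = 0.347478 / 0.222837 = 1.559

1.559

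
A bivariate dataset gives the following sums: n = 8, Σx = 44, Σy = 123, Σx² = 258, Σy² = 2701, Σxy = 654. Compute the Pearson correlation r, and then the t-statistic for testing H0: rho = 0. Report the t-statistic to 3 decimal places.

Numerator: nΣxy − (Σx)(Σy) = 8·654 − (44)(123) = -180
Denominator: √[(nΣx²−(Σx)²)(nΣy²−(Σy)²)]
  nΣx²−(Σx)² = 8·258 − 1936 = 128;  nΣy²−(Σy)² = 8·2701 − 15129 = 6479
  √(128·6479) = √829312 = 910.6657
r = -180 / 910.6657 = -0.1977
t = r·√(n−2)/√(1−r²) = -0.1977·√6 / √(1−0.039085) = -0.484264 / 0.980263 = -0.494

-0.494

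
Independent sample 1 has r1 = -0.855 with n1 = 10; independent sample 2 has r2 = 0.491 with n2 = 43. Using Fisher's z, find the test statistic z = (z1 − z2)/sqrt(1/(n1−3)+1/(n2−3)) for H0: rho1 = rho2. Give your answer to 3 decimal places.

-4.422

z1 = atanh(-0.855) = -1.274453,  z2 = atanh(0.491) = 0.537377
SE = √(1/(n1−3) + 1/(n2−3)) = √(1/7 + 1/40) = √(0.1428571 + 0.0250000) = √0.1678571 = 0.409704
z = (z1 − z2)/SE = (-1.274453 − 0.537377) / 0.409704 = -1.811830 / 0.409704 = -4.422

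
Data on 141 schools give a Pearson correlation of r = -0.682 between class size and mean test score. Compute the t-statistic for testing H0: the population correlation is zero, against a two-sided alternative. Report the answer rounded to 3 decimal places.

-10.994

1 − r² = 1 − 0.465124 = 0.534876;  √(1−r²) = 0.731352
√(n−2) = √139 = 11.789826
t = r·√(n−2)/√(1−r²) = -0.682 · 11.789826 / 0.731352 = -10.994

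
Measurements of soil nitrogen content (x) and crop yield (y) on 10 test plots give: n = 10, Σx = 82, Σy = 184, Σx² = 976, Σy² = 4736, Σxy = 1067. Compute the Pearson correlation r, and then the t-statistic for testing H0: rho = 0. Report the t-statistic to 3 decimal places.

-2.696

S_xy = nΣxy − ΣxΣy = 10·1067 − 82·184 = 10670 − 15088 = -4418
S_xx = nΣx² − (Σx)² = 10·976 − 82² = 9760 − 6724 = 3036
S_yy = nΣy² − (Σy)² = 10·4736 − 184² = 47360 − 33856 = 13504
r = S_xy / √(S_xx·S_yy) = -4418 / √(3036·13504) = -4418 / √40998144 = -4418 / 6402.9793 = -0.6900
t = r·√(n−2)/√(1−r²) = -0.6900·√8 / √(1−0.476100) = -1.951615 / 0.723809 = -2.696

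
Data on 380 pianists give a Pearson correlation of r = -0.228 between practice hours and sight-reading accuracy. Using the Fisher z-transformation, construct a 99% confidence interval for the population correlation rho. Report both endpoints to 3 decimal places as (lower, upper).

Fisher z: z_r = atanh(r) = ½·ln((1+(-0.228))/(1−(-0.228))) = -0.232079
SE(z) = 1/√(n−3) = 1/√377 = 0.051503
99% ⇒ z* = 2.576; margin = 2.576·0.051503 = 0.132672
CI on z-scale: (-0.364751, -0.099407)
Back-transform: tanh(-0.364751) = -0.349392, tanh(-0.099407) = -0.099081

(-0.349, -0.099)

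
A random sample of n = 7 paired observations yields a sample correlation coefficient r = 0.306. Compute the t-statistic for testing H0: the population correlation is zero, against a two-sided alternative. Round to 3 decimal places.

0.719

t = r·√(n−2) / √(1−r²) with r = 0.306, n = 7
  = 0.306·√5 / √(1 − 0.093636)
  = 0.306·2.236068 / 0.952032
  = 0.684237 / 0.952032 = 0.719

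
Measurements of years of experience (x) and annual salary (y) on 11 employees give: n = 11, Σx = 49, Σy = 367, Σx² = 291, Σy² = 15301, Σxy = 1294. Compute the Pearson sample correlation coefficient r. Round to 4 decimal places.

S_xy = nΣxy − ΣxΣy = 11·1294 − 49·367 = 14234 − 17983 = -3749
S_xx = nΣx² − (Σx)² = 11·291 − 49² = 3201 − 2401 = 800
S_yy = nΣy² − (Σy)² = 11·15301 − 367² = 168311 − 134689 = 33622
r = S_xy / √(S_xx·S_yy) = -3749 / √(800·33622) = -3749 / √26897600 = -3749 / 5186.2896 = -0.7229

-0.7229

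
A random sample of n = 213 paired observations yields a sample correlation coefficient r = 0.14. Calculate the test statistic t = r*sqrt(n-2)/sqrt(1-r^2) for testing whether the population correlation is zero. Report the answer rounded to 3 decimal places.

1 − r² = 1 − 0.0196 = 0.9804;  √(1−r²) = 0.990152
√(n−2) = √211 = 14.525839
t = r·√(n−2)/√(1−r²) = 0.14 · 14.525839 / 0.990152 = 2.054

2.054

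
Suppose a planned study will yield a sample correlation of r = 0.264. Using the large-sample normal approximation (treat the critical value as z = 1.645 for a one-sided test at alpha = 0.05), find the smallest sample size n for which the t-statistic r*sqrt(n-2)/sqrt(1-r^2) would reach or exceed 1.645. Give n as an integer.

r√(n−2)/√(1−r²) ≥ 1.645  ⇔  n−2 ≥ (1.645)²·(1−r²)/r²
(1−r²)/r² = (1−0.069696)/0.069696 = 13.3480
n ≥ 2 + 2.706025·13.3480 = 2 + 36.1200 = 38.1200
⌈38.1200⌉ = 39

39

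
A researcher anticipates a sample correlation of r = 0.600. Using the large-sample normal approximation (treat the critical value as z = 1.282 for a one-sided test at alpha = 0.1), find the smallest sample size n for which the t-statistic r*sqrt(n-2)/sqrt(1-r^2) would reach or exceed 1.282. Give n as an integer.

Need r·√(n−2)/√(1−r²) ≥ 1.282
√(n−2) ≥ 1.282·√(1−0.360000) / 0.600 = 1.282·0.800000 / 0.600 = 1.7093
n−2 ≥ 2.9217  ⇒  n ≥ 4.9217
Smallest integer n = 5

5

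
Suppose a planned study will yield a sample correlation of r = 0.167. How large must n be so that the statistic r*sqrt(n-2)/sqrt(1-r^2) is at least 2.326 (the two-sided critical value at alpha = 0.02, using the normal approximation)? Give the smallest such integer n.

r√(n−2)/√(1−r²) ≥ 2.326  ⇔  n−2 ≥ (2.326)²·(1−r²)/r²
(1−r²)/r² = (1−0.027889)/0.027889 = 34.8564
n ≥ 2 + 5.410276·34.8564 = 2 + 188.5827 = 190.5827
⌈190.5827⌉ = 191

191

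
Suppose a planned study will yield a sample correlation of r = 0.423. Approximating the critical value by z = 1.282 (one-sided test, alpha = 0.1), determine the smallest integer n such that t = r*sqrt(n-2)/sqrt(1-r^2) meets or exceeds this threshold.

10

Need r·√(n−2)/√(1−r²) ≥ 1.282
√(n−2) ≥ 1.282·√(1−0.178929) / 0.423 = 1.282·0.906130 / 0.423 = 2.7462
n−2 ≥ 7.5416  ⇒  n ≥ 9.5416
Smallest integer n = 10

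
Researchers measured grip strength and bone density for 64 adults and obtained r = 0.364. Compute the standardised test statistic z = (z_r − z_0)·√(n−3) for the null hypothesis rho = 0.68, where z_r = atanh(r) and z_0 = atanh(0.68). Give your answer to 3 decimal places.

-3.496

z_r = atanh(0.364) = 0.381489,  z_0 = atanh(0.68) = 0.829114
SE = 1/√(n−3) = 1/√61 = 0.128037
z = (z_r − z_0)/SE = (0.381489 − 0.829114) / 0.128037 = -0.447625 / 0.128037 = -3.496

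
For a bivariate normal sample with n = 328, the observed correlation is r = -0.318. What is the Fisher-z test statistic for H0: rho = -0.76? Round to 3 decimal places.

12.021

Fisher z: atanh(-0.318) = -0.329421, atanh(-0.76) = -0.996215
z = (z_r − z_0)·√(n−3) = (-0.329421 − (-0.996215))·√325 = 0.666794 · 18.027756 = 12.021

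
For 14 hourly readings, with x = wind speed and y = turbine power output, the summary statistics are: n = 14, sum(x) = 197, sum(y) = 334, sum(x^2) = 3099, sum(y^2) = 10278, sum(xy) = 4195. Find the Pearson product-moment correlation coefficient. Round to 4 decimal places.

-0.5810

Numerator: nΣxy − (Σx)(Σy) = 14·4195 − (197)(334) = -7068
Denominator: √[(nΣx²−(Σx)²)(nΣy²−(Σy)²)]
  nΣx²−(Σx)² = 14·3099 − 38809 = 4577;  nΣy²−(Σy)² = 14·10278 − 111556 = 32336
  √(4577·32336) = √148001872 = 12165.6020
r = -7068 / 12165.6020 = -0.5810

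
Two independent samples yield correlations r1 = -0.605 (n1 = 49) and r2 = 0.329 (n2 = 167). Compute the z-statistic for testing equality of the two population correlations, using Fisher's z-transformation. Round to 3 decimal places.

-6.250

z1 = atanh(-0.605) = -0.700997,  z2 = atanh(0.329) = 0.341706
SE = √(1/(n1−3) + 1/(n2−3)) = √(1/46 + 1/164) = √(0.0217391 + 0.0060976) = √0.0278367 = 0.166843
z = (z1 − z2)/SE = (-0.700997 − 0.341706) / 0.166843 = -1.042703 / 0.166843 = -6.250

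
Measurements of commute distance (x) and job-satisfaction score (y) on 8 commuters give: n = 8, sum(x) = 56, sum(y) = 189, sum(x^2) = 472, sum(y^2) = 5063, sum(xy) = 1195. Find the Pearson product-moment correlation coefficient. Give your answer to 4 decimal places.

S_xy = nΣxy − ΣxΣy = 8·1195 − 56·189 = 9560 − 10584 = -1024
S_xx = nΣx² − (Σx)² = 8·472 − 56² = 3776 − 3136 = 640
S_yy = nΣy² − (Σy)² = 8·5063 − 189² = 40504 − 35721 = 4783
r = S_xy / √(S_xx·S_yy) = -1024 / √(640·4783) = -1024 / √3061120 = -1024 / 1749.6057 = -0.5853

-0.5853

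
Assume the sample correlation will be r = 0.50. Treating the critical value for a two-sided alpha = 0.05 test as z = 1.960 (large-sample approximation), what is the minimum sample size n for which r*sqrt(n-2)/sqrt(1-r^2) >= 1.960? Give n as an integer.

r√(n−2)/√(1−r²) ≥ 1.960  ⇔  n−2 ≥ (1.960)²·(1−r²)/r²
(1−r²)/r² = (1−0.2500)/0.2500 = 3.0000
n ≥ 2 + 3.8416·3.0000 = 2 + 11.5248 = 13.5248
⌈13.5248⌉ = 14

14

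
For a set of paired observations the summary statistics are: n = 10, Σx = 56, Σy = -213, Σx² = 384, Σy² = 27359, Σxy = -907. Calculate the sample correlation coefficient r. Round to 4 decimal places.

S_xy = nΣxy − ΣxΣy = 10·(-907) − 56·(-213) = -9070 − (-11928) = 2858
S_xx = nΣx² − (Σx)² = 10·384 − 56² = 3840 − 3136 = 704
S_yy = nΣy² − (Σy)² = 10·27359 − (-213)² = 273590 − 45369 = 228221
r = S_xy / √(S_xx·S_yy) = 2858 / √(704·228221) = 2858 / √160667584 = 2858 / 12675.4717 = 0.2255

0.2255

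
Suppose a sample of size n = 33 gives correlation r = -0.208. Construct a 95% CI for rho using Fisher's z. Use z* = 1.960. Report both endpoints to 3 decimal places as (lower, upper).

Fisher z: z_r = atanh(r) = ½·ln((1+(-0.208))/(1−(-0.208))) = -0.211080
SE(z) = 1/√(n−3) = 1/√30 = 0.182574
95% ⇒ z* = 1.960; margin = 1.960·0.182574 = 0.357845
CI on z-scale: (-0.568925, 0.146765)
Back-transform: tanh(-0.568925) = -0.514569, tanh(0.146765) = 0.145720

(-0.515, 0.146)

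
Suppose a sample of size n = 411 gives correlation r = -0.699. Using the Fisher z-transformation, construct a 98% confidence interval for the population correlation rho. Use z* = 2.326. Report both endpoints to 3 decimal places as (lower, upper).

z_r = atanh(-0.699) = -0.865342;  SE = 1/√(n−3) = 1/√408 = 0.049507
z-limits: -0.865342 ± 2.326·0.049507 = -0.865342 ± 0.115153 = [-0.980495, -0.750189]
ρ-limits: (tanh -0.980495, tanh -0.750189) = (-0.753, -0.635)

(-0.753, -0.635)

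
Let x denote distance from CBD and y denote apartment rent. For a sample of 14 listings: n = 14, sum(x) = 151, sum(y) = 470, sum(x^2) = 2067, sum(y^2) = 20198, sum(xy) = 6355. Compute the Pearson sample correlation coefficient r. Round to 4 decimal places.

S_xy = nΣxy − ΣxΣy = 14·6355 − 151·470 = 88970 − 70970 = 18000
S_xx = nΣx² − (Σx)² = 14·2067 − 151² = 28938 − 22801 = 6137
S_yy = nΣy² − (Σy)² = 14·20198 − 470² = 282772 − 220900 = 61872
r = S_xy / √(S_xx·S_yy) = 18000 / √(6137·61872) = 18000 / √379708464 = 18000 / 19486.1095 = 0.9237

0.9237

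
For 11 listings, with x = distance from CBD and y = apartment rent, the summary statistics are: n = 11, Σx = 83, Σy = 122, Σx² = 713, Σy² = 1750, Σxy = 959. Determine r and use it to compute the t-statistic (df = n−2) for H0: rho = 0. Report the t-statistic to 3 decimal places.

S_xy = nΣxy − ΣxΣy = 11·959 − 83·122 = 10549 − 10126 = 423
S_xx = nΣx² − (Σx)² = 11·713 − 83² = 7843 − 6889 = 954
S_yy = nΣy² − (Σy)² = 11·1750 − 122² = 19250 − 14884 = 4366
r = S_xy / √(S_xx·S_yy) = 423 / √(954·4366) = 423 / √4165164 = 423 / 2040.8733 = 0.2073
t = r·√(n−2)/√(1−r²) = 0.2073·√9 / √(1−0.042973) = 0.621900 / 0.978278 = 0.636

0.636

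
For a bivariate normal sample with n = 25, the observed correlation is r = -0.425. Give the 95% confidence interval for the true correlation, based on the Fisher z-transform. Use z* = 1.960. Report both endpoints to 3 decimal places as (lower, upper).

(-0.702, -0.036)

z_r = atanh(-0.425) = -0.453779;  SE = 1/√(n−3) = 1/√22 = 0.213201
z-limits: -0.453779 ± 1.960·0.213201 = -0.453779 ± 0.417874 = [-0.871653, -0.035905]
ρ-limits: (tanh -0.871653, tanh -0.035905) = (-0.702, -0.036)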